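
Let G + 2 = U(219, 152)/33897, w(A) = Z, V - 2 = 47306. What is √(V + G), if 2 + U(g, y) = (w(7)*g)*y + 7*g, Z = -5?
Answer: √54349316724981/33897 ≈ 217.49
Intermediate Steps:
V = 47308 (V = 2 + 47306 = 47308)
w(A) = -5
U(g, y) = -2 + 7*g - 5*g*y (U(g, y) = -2 + ((-5*g)*y + 7*g) = -2 + (-5*g*y + 7*g) = -2 + (7*g - 5*g*y) = -2 + 7*g - 5*g*y)
G = -232703/33897 (G = -2 + (-2 + 7*219 - 5*219*152)/33897 = -2 + (-2 + 1533 - 166440)*(1/33897) = -2 - 164909*1/33897 = -2 - 164909/33897 = -232703/33897 ≈ -6.8650)
√(V + G) = √(47308 - 232703/33897) = √(1603366573/33897) = √54349316724981/33897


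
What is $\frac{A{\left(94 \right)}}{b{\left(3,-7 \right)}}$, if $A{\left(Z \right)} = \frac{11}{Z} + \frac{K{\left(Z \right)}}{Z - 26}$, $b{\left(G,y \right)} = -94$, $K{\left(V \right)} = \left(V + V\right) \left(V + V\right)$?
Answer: $- \frac{830771}{150212} \approx -5.5307$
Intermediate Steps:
$K{\left(V \right)} = 4 V^{2}$ ($K{\left(V \right)} = 2 V 2 V = 4 V^{2}$)
$A{\left(Z \right)} = \frac{11}{Z} + \frac{4 Z^{2}}{-26 + Z}$ ($A{\left(Z \right)} = \frac{11}{Z} + \frac{4 Z^{2}}{Z - 26} = \frac{11}{Z} + \frac{4 Z^{2}}{-26 + Z}$)
$\frac{A{\left(94 \right)}}{b{\left(3,-7 \right)}} = \frac{\frac{1}{94} \frac{1}{-26 + 94} \left(-286 + 4 \cdot 94^{3} + 11 \cdot 94\right)}{-94} = \frac{-286 + 4 \cdot 830584 + 1034}{94 \cdot 68} \left(- \frac{1}{94}\right) = \frac{1}{94} \cdot \frac{1}{68} \left(-286 + 3322336 + 1034\right) \left(- \frac{1}{94}\right) = \frac{1}{94} \cdot \frac{1}{68} \cdot 3323084 \left(- \frac{1}{94}\right) = \frac{830771}{1598} \left(- \frac{1}{94}\right) = - \frac{830771}{150212}$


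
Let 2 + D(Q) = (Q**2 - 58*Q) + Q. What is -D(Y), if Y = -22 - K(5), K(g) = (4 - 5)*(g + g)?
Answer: -826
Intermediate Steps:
K(g) = -2*g
Y = -12 (Y = -22 - (-2)*5 = -22 - 1*(-10) = -22 + 10 = -12)
D(Q) = -2 + Q**2 - 57*Q (D(Q) = -2 + ((Q**2 - 58*Q) + Q) = -2 + (Q**2 - 57*Q) = -2 + Q**2 - 57*Q)
-D(Y) = -(-2 + (-12)**2 - 57*(-12)) = -(-2 + 144 + 684) = -1*826 = -826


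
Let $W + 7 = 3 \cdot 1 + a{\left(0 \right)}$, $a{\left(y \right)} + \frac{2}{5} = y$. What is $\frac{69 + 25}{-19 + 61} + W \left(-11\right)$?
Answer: $\frac{5317}{105} \approx 50.638$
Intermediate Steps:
$a{\left(y \right)} = - \frac{2}{5} + y$
$W = - \frac{22}{5}$ ($W = -7 + \left(3 \cdot 1 + \left(- \frac{2}{5} + 0\right)\right) = -7 + \left(3 - \frac{2}{5}\right) = -7 + \frac{13}{5} = - \frac{22}{5} \approx -4.4$)
$\frac{69 + 25}{-19 + 61} + W \left(-11\right) = \frac{69 + 25}{-19 + 61} - - \frac{242}{5} = \frac{94}{42} + \frac{242}{5} = 94 \cdot \frac{1}{42} + \frac{242}{5} = \frac{47}{21} + \frac{242}{5} = \frac{5317}{105}$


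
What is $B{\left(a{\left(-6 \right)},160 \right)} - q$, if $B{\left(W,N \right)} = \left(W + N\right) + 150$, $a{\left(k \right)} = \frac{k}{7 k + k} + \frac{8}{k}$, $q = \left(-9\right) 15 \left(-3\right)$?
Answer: $- \frac{2309}{24} \approx -96.208$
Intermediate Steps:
$q = 405$ ($q = \left(-135\right) \left(-3\right) = 405$)
$a{\left(k \right)} = \frac{1}{8} + \frac{8}{k}$ ($a{\left(k \right)} = \frac{k}{8 k} + \frac{8}{k} = k \frac{1}{8 k} + \frac{8}{k} = \frac{1}{8} + \frac{8}{k}$)
$B{\left(W,N \right)} = 150 + N + W$ ($B{\left(W,N \right)} = \left(N + W\right) + 150 = 150 + N + W$)
$B{\left(a{\left(-6 \right)},160 \right)} - q = \left(150 + 160 + \frac{64 - 6}{8 \left(-6\right)}\right) - 405 = \left(150 + 160 + \frac{1}{8} \left(- \frac{1}{6}\right) 58\right) - 405 = \left(150 + 160 - \frac{29}{24}\right) - 405 = \frac{7411}{24} - 405 = - \frac{2309}{24}$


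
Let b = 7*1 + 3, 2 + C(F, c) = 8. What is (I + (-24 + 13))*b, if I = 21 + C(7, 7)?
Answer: 160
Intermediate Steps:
C(F, c) = 6 (C(F, c) = -2 + 8 = 6)
I = 27 (I = 21 + 6 = 27)
b = 10 (b = 7 + 3 = 10)
(I + (-24 + 13))*b = (27 + (-24 + 13))*10 = (27 - 11)*10 = 16*10 = 160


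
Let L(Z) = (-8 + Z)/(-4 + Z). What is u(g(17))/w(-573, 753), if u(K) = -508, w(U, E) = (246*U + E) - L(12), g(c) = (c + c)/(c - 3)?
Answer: 1016/280411 ≈ 0.0036233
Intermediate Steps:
g(c) = 2*c/(-3 + c) (g(c) = (2*c)/(-3 + c) = 2*c/(-3 + c))
L(Z) = (-8 + Z)/(-4 + Z)
w(U, E) = -½ + E + 246*U (w(U, E) = (246*U + E) - (-8 + 12)/(-4 + 12) = (E + 246*U) - 4/8 = (E + 246*U) - 1*½ = (E + 246*U) - ½ = -½ + E + 246*U)
u(g(17))/w(-573, 753) = -508/(-½ + 753 + 246*(-573)) = -508/(-½ + 753 - 140958) = -508/(-280411/2) = -508*(-2/280411) = 1016/280411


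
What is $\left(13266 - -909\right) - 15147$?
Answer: $-972$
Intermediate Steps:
$\left(13266 - -909\right) - 15147 = \left(13266 + \left(-12377 + 13286\right)\right) - 15147 = \left(13266 + 909\right) - 15147 = 14175 - 15147 = -972$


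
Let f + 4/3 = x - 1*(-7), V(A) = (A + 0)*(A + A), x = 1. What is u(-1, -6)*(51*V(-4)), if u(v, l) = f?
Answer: 10880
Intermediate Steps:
V(A) = 2*A² (V(A) = A*(2*A) = 2*A²)
f = 20/3 (f = -4/3 + (1 - 1*(-7)) = -4/3 + (1 + 7) = -4/3 + 8 = 20/3 ≈ 6.6667)
u(v, l) = 20/3
u(-1, -6)*(51*V(-4)) = 20*(51*(2*(-4)²))/3 = 20*(51*(2*16))/3 = 20*(51*32)/3 = (20/3)*1632 = 10880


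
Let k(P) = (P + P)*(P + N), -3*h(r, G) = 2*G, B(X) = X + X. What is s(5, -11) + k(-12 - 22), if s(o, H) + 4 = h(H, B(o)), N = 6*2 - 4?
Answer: 5272/3 ≈ 1757.3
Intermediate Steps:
B(X) = 2*X
h(r, G) = -2*G/3
N = 8 (N = 12 - 4 = 8)
k(P) = 2*P*(8 + P) (k(P) = (P + P)*(P + 8) = (2*P)*(8 + P) = 2*P*(8 + P))
s(o, H) = -4 - 4*o/3
s(5, -11) + k(-12 - 22) = (-4 - 4/3*5) + 2*(-12 - 22)*(8 + (-12 - 22)) = (-4 - 20/3) + 2*(-34)*(8 - 34) = -32/3 + 2*(-34)*(-26) = -32/3 + 1768 = 5272/3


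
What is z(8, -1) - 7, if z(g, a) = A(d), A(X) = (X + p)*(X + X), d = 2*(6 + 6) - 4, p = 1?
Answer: 833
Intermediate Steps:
d = 20 (d = 2*12 - 4 = 24 - 4 = 20)
A(X) = 2*X*(1 + X) (A(X) = (X + 1)*(X + X) = (1 + X)*(2*X) = 2*X*(1 + X))
z(g, a) = 840 (z(g, a) = 2*20*(1 + 20) = 2*20*21 = 840)
z(8, -1) - 7 = 840 - 7 = 833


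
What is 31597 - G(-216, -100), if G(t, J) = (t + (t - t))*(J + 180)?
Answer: 48877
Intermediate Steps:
G(t, J) = t*(180 + J) (G(t, J) = (t + 0)*(180 + J) = t*(180 + J))
31597 - G(-216, -100) = 31597 - (-216)*(180 - 100) = 31597 - (-216)*80 = 31597 - 1*(-17280) = 31597 + 17280 = 48877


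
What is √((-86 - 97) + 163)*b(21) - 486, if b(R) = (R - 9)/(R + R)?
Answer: -486 + 4*I*√5/7 ≈ -486.0 + 1.2778*I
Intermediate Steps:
b(R) = (-9 + R)/(2*R) (b(R) = (-9 + R)/((2*R)) = (-9 + R)*(1/(2*R)) = (-9 + R)/(2*R))
√((-86 - 97) + 163)*b(21) - 486 = √((-86 - 97) + 163)*((½)*(-9 + 21)/21) - 486 = √(-183 + 163)*((½)*(1/21)*12) - 486 = √(-20)*(2/7) - 486 = (2*I*√5)*(2/7) - 486 = 4*I*√5/7 - 486 = -486 + 4*I*√5/7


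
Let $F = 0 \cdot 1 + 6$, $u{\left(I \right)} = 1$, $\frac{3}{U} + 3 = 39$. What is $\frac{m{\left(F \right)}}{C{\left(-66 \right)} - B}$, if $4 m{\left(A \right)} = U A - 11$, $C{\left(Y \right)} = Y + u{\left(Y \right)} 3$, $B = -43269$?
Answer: $- \frac{7}{115216} \approx -6.0755 \cdot 10^{-5}$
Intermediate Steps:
$U = \frac{1}{12}$ ($U = \frac{3}{-3 + 39} = \frac{3}{36} = 3 \cdot \frac{1}{36} = \frac{1}{12} \approx 0.083333$)
$F = 6$ ($F = 0 + 6 = 6$)
$C{\left(Y \right)} = 3 + Y$ ($C{\left(Y \right)} = Y + 1 \cdot 3 = Y + 3 = 3 + Y$)
$m{\left(A \right)} = - \frac{11}{4} + \frac{A}{48}$ ($m{\left(A \right)} = \frac{\frac{A}{12} - 11}{4} = \frac{-11 + \frac{A}{12}}{4} = - \frac{11}{4} + \frac{A}{48}$)
$\frac{m{\left(F \right)}}{C{\left(-66 \right)} - B} = \frac{- \frac{11}{4} + \frac{1}{48} \cdot 6}{\left(3 - 66\right) - -43269} = \frac{- \frac{11}{4} + \frac{1}{8}}{-63 + 43269} = - \frac{21}{8 \cdot 43206} = \left(- \frac{21}{8}\right) \frac{1}{43206} = - \frac{7}{115216}$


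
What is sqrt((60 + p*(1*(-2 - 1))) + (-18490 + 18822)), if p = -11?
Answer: 5*sqrt(17) ≈ 20.616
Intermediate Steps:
sqrt((60 + p*(1*(-2 - 1))) + (-18490 + 18822)) = sqrt((60 - 11*(-2 - 1)) + (-18490 + 18822)) = sqrt((60 - 11*(-3)) + 332) = sqrt((60 + 33) + 332) = sqrt(93 + 332) = sqrt(425) = 5*sqrt(17)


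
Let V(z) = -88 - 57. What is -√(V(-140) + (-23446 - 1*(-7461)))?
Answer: -I*√16130 ≈ -127.0*I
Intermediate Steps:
V(z) = -145
-√(V(-140) + (-23446 - 1*(-7461))) = -√(-145 + (-23446 - 1*(-7461))) = -√(-145 + (-23446 + 7461)) = -√(-145 - 15985) = -√(-16130) = -I*√16130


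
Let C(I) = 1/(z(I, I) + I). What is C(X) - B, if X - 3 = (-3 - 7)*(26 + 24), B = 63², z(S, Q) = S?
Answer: -3945187/994 ≈ -3969.0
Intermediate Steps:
B = 3969
X = -497 (X = 3 + (-3 - 7)*(26 + 24) = 3 - 10*50 = 3 - 500 = -497)
C(I) = 1/(2*I) (C(I) = 1/(I + I) = 1/(2*I))
C(X) - B = (½)/(-497) - 1*3969 = (½)*(-1/497) - 3969 = -1/994 - 3969 = -3945187/994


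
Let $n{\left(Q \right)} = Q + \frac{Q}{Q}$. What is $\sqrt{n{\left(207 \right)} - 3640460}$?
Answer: $2 i \sqrt{910063} \approx 1907.9 i$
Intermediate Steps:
$n{\left(Q \right)} = 1 + Q$ ($n{\left(Q \right)} = Q + 1 = 1 + Q$)
$\sqrt{n{\left(207 \right)} - 3640460} = \sqrt{\left(1 + 207\right) - 3640460} = \sqrt{208 - 3640460} = \sqrt{-3640252} = 2 i \sqrt{910063}$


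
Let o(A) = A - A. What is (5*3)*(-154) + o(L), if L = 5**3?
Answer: -2310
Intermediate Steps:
L = 125
o(A) = 0
(5*3)*(-154) + o(L) = (5*3)*(-154) + 0 = 15*(-154) + 0 = -2310 + 0 = -2310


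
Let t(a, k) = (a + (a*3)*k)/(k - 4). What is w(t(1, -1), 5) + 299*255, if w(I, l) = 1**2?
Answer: 76246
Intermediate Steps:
t(a, k) = (a + 3*a*k)/(-4 + k) (t(a, k) = (a + (3*a)*k)/(-4 + k) = (a + 3*a*k)/(-4 + k))
w(I, l) = 1
w(t(1, -1), 5) + 299*255 = 1 + 299*255 = 1 + 76245 = 76246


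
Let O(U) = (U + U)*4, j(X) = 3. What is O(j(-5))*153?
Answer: 3672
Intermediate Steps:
O(U) = 8*U (O(U) = (2*U)*4 = 8*U)
O(j(-5))*153 = (8*3)*153 = 24*153 = 3672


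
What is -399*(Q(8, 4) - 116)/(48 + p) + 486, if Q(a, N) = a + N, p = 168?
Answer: 6103/9 ≈ 678.11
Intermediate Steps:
Q(a, N) = N + a
-399*(Q(8, 4) - 116)/(48 + p) + 486 = -399*((4 + 8) - 116)/(48 + 168) + 486 = -399*(12 - 116)/216 + 486 = -(-41496)/216 + 486 = -399*(-13/27) + 486 = 1729/9 + 486 = 6103/9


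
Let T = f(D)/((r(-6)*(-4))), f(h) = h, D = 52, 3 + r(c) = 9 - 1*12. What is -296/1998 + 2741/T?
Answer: 443990/351 ≈ 1264.9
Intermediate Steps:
r(c) = -6 (r(c) = -3 + (9 - 1*12) = -3 + (9 - 12) = -3 - 3 = -6)
T = 13/6 (T = 52/((-6*(-4))) = 52/24 = 52*(1/24) = 13/6 ≈ 2.1667)
-296/1998 + 2741/T = -296/1998 + 2741/(13/6) = -296*1/1998 + 2741*(6/13) = -4/27 + 16446/13 = 443990/351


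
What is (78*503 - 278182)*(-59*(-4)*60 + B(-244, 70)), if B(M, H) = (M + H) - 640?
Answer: -3189000008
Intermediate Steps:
B(M, H) = -640 + H + M (B(M, H) = (H + M) - 640 = -640 + H + M)
(78*503 - 278182)*(-59*(-4)*60 + B(-244, 70)) = (78*503 - 278182)*(-59*(-4)*60 + (-640 + 70 - 244)) = (39234 - 278182)*(236*60 - 814) = -238948*(14160 - 814) = -238948*13346 = -3189000008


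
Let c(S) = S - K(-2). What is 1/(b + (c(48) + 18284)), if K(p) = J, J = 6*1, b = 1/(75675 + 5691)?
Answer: 81366/1491113317 ≈ 5.4567e-5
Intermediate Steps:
b = 1/81366 ≈ 1.2290e-5
J = 6
K(p) = 6
c(S) = -6 + S (c(S) = S - 1*6 = S - 6 = -6 + S)
1/(b + (c(48) + 18284)) = 1/(1/81366 + ((-6 + 48) + 18284)) = 1/(1/81366 + (42 + 18284)) = 1/(1/81366 + 18326) = 1/(1491113317/81366) = 81366/1491113317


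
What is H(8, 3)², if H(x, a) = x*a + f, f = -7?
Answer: 289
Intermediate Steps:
H(x, a) = -7 + a*x (H(x, a) = x*a - 7 = a*x - 7 = -7 + a*x)
H(8, 3)² = (-7 + 3*8)² = (-7 + 24)² = 17² = 289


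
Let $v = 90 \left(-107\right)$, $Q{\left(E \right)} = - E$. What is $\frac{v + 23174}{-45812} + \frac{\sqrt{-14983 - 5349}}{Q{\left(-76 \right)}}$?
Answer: $- \frac{3386}{11453} + \frac{i \sqrt{5083}}{38} \approx -0.29564 + 1.8762 i$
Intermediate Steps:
$v = -9630$
$\frac{v + 23174}{-45812} + \frac{\sqrt{-14983 - 5349}}{Q{\left(-76 \right)}} = \frac{-9630 + 23174}{-45812} + \frac{\sqrt{-14983 - 5349}}{\left(-1\right) \left(-76\right)} = 13544 \left(- \frac{1}{45812}\right) + \frac{\sqrt{-20332}}{76} = - \frac{3386}{11453} + 2 i \sqrt{5083} \cdot \frac{1}{76} = - \frac{3386}{11453} + \frac{i \sqrt{5083}}{38}$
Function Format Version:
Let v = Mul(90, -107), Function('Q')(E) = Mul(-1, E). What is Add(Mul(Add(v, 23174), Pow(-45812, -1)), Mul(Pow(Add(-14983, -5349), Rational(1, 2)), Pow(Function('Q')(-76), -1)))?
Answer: Add(Rational(-3386, 11453), Mul(Rational(1, 38), I, Pow(5083, Rational(1, 2)))) ≈ Add(-0.29564, Mul(1.8762, I))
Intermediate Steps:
v = -9630
Add(Mul(Add(v, 23174), Pow(-45812, -1)), Mul(Pow(Add(-14983, -5349), Rational(1, 2)), Pow(Function('Q')(-76), -1))) = Add(Mul(Add(-9630, 23174), Pow(-45812, -1)), Mul(Pow(Add(-14983, -5349), Rational(1, 2)), Pow(Mul(-1, -76), -1))) = Add(Mul(13544, Rational(-1, 45812)), Mul(Pow(-20332, Rational(1, 2)), Pow(76, -1))) = Add(Rational(-3386, 11453), Mul(Mul(2, I, Pow(5083, Rational(1, 2))), Rational(1, 76))) = Add(Rational(-3386, 11453), Mul(Rational(1, 38), I, Pow(5083, Rational(1, 2))))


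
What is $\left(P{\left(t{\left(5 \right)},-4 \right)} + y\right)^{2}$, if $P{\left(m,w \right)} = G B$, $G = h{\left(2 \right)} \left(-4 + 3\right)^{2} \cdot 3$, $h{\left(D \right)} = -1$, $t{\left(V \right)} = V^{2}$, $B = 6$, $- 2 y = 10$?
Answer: $529$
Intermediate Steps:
$y = -5$ ($y = \left(- \frac{1}{2}\right) 10 = -5$)
$G = -3$ ($G = - \left(-4 + 3\right)^{2} \cdot 3 = - \left(-1\right)^{2} \cdot 3 = \left(-1\right) 1 \cdot 3 = \left(-1\right) 3 = -3$)
$P{\left(m,w \right)} = -18$ ($P{\left(m,w \right)} = \left(-3\right) 6 = -18$)
$\left(P{\left(t{\left(5 \right)},-4 \right)} + y\right)^{2} = \left(-18 - 5\right)^{2} = \left(-23\right)^{2} = 529$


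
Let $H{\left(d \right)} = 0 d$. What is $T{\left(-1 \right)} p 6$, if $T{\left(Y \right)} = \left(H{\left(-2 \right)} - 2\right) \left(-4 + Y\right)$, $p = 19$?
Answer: $1140$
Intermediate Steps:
$H{\left(d \right)} = 0$
$T{\left(Y \right)} = 8 - 2 Y$ ($T{\left(Y \right)} = \left(0 - 2\right) \left(-4 + Y\right) = - 2 \left(-4 + Y\right) = 8 - 2 Y$)
$T{\left(-1 \right)} p 6 = \left(8 - -2\right) 19 \cdot 6 = \left(8 + 2\right) 19 \cdot 6 = 10 \cdot 19 \cdot 6 = 190 \cdot 6 = 1140$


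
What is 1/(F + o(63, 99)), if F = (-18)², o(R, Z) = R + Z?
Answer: 1/486 ≈ 0.0020576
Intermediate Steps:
F = 324
1/(F + o(63, 99)) = 1/(324 + (63 + 99)) = 1/(324 + 162) = 1/486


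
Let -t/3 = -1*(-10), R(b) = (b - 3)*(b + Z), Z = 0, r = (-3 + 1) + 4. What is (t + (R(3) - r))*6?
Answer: -192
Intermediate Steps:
r = 2 (r = -2 + 4 = 2)
R(b) = b*(-3 + b) (R(b) = (b - 3)*(b + 0) = (-3 + b)*b = b*(-3 + b))
t = -30 (t = -(-3)*(-10) = -3*10 = -30)
(t + (R(3) - r))*6 = (-30 + (3*(-3 + 3) - 1*2))*6 = (-30 + (3*0 - 2))*6 = (-30 + (0 - 2))*6 = (-30 - 2)*6 = -32*6 = -192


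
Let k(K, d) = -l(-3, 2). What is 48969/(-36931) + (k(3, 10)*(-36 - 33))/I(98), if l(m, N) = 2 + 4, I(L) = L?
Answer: 5245236/1809619 ≈ 2.8985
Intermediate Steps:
l(m, N) = 6
k(K, d) = -6 (k(K, d) = -1*6 = -6)
48969/(-36931) + (k(3, 10)*(-36 - 33))/I(98) = 48969/(-36931) - 6*(-36 - 33)/98 = 48969*(-1/36931) - 6*(-69)*(1/98) = -48969/36931 + 414*(1/98) = -48969/36931 + 207/49 = 5245236/1809619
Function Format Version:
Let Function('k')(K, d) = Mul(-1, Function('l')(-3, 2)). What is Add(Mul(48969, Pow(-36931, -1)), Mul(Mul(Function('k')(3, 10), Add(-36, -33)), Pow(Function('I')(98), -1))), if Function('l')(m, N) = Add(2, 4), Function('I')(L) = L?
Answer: Rational(5245236, 1809619) ≈ 2.8985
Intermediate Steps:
Function('l')(m, N) = 6
Function('k')(K, d) = -6 (Function('k')(K, d) = Mul(-1, 6) = -6)
Add(Mul(48969, Pow(-36931, -1)), Mul(Mul(Function('k')(3, 10), Add(-36, -33)), Pow(Function('I')(98), -1))) = Add(Mul(48969, Pow(-36931, -1)), Mul(Mul(-6, Add(-36, -33)), Pow(98, -1))) = Add(Mul(48969, Rational(-1, 36931)), Mul(Mul(-6, -69), Rational(1, 98))) = Add(Rational(-48969, 36931), Mul(414, Rational(1, 98))) = Add(Rational(-48969, 36931), Rational(207, 49)) = Rational(5245236, 1809619)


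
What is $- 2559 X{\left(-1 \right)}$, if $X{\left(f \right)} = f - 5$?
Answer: $15354$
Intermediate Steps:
$X{\left(f \right)} = -5 + f$
$- 2559 X{\left(-1 \right)} = - 2559 \left(-5 - 1\right) = \left(-2559\right) \left(-6\right) = 15354$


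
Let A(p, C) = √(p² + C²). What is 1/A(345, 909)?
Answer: √105034/315102 ≈ 0.0010285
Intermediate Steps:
A(p, C) = √(C² + p²)
1/A(345, 909) = 1/(√(909² + 345²)) = 1/(√(826281 + 119025)) = 1/(√945306) = 1/(3*√105034) = √105034/315102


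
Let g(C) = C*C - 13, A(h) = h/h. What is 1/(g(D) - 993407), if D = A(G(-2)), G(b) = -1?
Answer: -1/993419 ≈ -1.0066e-6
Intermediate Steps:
A(h) = 1
D = 1
g(C) = -13 + C**2 (g(C) = C**2 - 13 = -13 + C**2)
1/(g(D) - 993407) = 1/((-13 + 1**2) - 993407) = 1/((-13 + 1) - 993407) = 1/(-12 - 993407) = 1/(-993419) = -1/993419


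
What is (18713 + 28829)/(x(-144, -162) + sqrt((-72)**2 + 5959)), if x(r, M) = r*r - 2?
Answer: 985735828/429887613 - 47542*sqrt(11143)/429887613 ≈ 2.2813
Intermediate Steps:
x(r, M) = -2 + r**2 (x(r, M) = r**2 - 2 = -2 + r**2)
(18713 + 28829)/(x(-144, -162) + sqrt((-72)**2 + 5959)) = (18713 + 28829)/((-2 + (-144)**2) + sqrt((-72)**2 + 5959)) = 47542/((-2 + 20736) + sqrt(5184 + 5959)) = 47542/(20734 + sqrt(11143))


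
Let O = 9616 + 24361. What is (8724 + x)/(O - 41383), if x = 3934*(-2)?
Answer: -428/3703 ≈ -0.11558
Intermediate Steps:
x = -7868
O = 33977
(8724 + x)/(O - 41383) = (8724 - 7868)/(33977 - 41383) = 856/(-7406) = 856*(-1/7406) = -428/3703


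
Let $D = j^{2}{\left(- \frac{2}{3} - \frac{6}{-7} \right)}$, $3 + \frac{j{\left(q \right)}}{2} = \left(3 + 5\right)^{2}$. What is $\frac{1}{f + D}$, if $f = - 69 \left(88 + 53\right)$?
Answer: $\frac{1}{5155} \approx 0.00019399$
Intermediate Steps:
$f = -9729$ ($f = \left(-69\right) 141 = -9729$)
$j{\left(q \right)} = 122$ ($j{\left(q \right)} = -6 + 2 \left(3 + 5\right)^{2} = -6 + 2 \cdot 8^{2} = -6 + 2 \cdot 64 = -6 + 128 = 122$)
$D = 14884$ ($D = 122^{2} = 14884$)
$\frac{1}{f + D} = \frac{1}{-9729 + 14884} = \frac{1}{5155}$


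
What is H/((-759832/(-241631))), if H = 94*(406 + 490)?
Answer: 2543891168/94979 ≈ 26784.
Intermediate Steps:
H = 84224 (H = 94*896 = 84224)
H/((-759832/(-241631))) = 84224/((-759832/(-241631))) = 84224/((-759832*(-1/241631))) = 84224/(759832/241631) = 84224*(241631/759832) = 2543891168/94979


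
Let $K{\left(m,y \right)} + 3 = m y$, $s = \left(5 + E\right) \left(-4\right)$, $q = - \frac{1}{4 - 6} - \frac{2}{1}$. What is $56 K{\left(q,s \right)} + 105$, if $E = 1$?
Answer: $1953$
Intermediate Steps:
$q = - \frac{3}{2}$ ($q = - \frac{1}{4 - 6} - 2 = - \frac{1}{-2} - 2 = \left(-1\right) \left(- \frac{1}{2}\right) - 2 = \frac{1}{2} - 2 = - \frac{3}{2} \approx -1.5$)
$s = -24$ ($s = \left(5 + 1\right) \left(-4\right) = 6 \left(-4\right) = -24$)
$K{\left(m,y \right)} = -3 + m y$
$56 K{\left(q,s \right)} + 105 = 56 \left(-3 - -36\right) + 105 = 56 \left(-3 + 36\right) + 105 = 56 \cdot 33 + 105 = 1848 + 105 = 1953$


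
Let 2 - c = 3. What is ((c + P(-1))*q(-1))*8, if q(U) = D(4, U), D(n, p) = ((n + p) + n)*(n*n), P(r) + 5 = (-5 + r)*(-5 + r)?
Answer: 26880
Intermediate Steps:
c = -1 (c = 2 - 1*3 = 2 - 3 = -1)
P(r) = -5 + (-5 + r)**2 (P(r) = -5 + (-5 + r)*(-5 + r) = -5 + (-5 + r)**2)
D(n, p) = n**2*(p + 2*n) (D(n, p) = (p + 2*n)*n**2 = n**2*(p + 2*n))
q(U) = 128 + 16*U (q(U) = 4**2*(U + 2*4) = 16*(U + 8) = 16*(8 + U) = 128 + 16*U)
((c + P(-1))*q(-1))*8 = ((-1 + (-5 + (-5 - 1)**2))*(128 + 16*(-1)))*8 = ((-1 + (-5 + (-6)**2))*(128 - 16))*8 = ((-1 + (-5 + 36))*112)*8 = ((-1 + 31)*112)*8 = (30*112)*8 = 3360*8 = 26880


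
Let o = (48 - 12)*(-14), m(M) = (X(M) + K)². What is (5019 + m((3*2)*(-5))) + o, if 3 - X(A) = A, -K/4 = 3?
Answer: 4956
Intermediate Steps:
K = -12 (K = -4*3 = -12)
X(A) = 3 - A
m(M) = (-9 - M)² (m(M) = ((3 - M) - 12)² = (-9 - M)²)
o = -504 (o = 36*(-14) = -504)
(5019 + m((3*2)*(-5))) + o = (5019 + (9 + (3*2)*(-5))²) - 504 = (5019 + (9 + 6*(-5))²) - 504 = (5019 + (9 - 30)²) - 504 = (5019 + (-21)²) - 504 = (5019 + 441) - 504 = 5460 - 504 = 4956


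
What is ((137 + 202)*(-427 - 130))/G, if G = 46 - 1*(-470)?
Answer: -62941/172 ≈ -365.94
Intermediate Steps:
G = 516 (G = 46 + 470 = 516)
((137 + 202)*(-427 - 130))/G = ((137 + 202)*(-427 - 130))/516 = (339*(-557))*(1/516) = -188823*1/516 = -62941/172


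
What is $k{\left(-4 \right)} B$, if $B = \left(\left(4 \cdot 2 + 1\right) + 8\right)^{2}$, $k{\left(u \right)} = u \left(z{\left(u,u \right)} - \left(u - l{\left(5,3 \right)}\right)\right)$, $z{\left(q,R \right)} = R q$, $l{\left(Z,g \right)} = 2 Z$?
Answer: $-34680$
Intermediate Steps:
$k{\left(u \right)} = u \left(10 + u^{2} - u\right)$ ($k{\left(u \right)} = u \left(u u - \left(-10 + u\right)\right) = u \left(u^{2} - \left(-10 + u\right)\right) = u \left(10 + u^{2} - u\right)$)
$B = 289$ ($B = \left(\left(8 + 1\right) + 8\right)^{2} = \left(9 + 8\right)^{2} = 17^{2} = 289$)
$k{\left(-4 \right)} B = - 4 \left(10 + \left(-4\right)^{2} - -4\right) 289 = - 4 \left(10 + 16 + 4\right) 289 = \left(-4\right) 30 \cdot 289 = \left(-120\right) 289 = -34680$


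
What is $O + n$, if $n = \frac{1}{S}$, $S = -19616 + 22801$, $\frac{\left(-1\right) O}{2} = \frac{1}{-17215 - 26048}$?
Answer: $\frac{49633}{137792655} \approx 0.0003602$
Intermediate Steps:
$O = \frac{2}{43263}$ ($O = - \frac{2}{-17215 - 26048} = - \frac{2}{-43263} = \left(-2\right) \left(- \frac{1}{43263}\right) = \frac{2}{43263} \approx 4.6229 \cdot 10^{-5}$)
$S = 3185$
$n = \frac{1}{3185} \approx 0.00031397$
$O + n = \frac{2}{43263} + \frac{1}{3185} = \frac{49633}{137792655}$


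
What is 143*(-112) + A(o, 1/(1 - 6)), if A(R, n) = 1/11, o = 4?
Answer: -176175/11 ≈ -16016.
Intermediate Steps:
A(R, n) = 1/11
143*(-112) + A(o, 1/(1 - 6)) = 143*(-112) + 1/11 = -16016 + 1/11 = -176175/11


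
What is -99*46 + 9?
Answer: -4545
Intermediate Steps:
-99*46 + 9 = -4554 + 9 = -4545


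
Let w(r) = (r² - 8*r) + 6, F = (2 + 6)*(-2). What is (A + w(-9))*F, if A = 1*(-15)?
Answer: -2304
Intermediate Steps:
F = -16 (F = 8*(-2) = -16)
w(r) = 6 + r² - 8*r
A = -15
(A + w(-9))*F = (-15 + (6 + (-9)² - 8*(-9)))*(-16) = (-15 + (6 + 81 + 72))*(-16) = (-15 + 159)*(-16) = 144*(-16) = -2304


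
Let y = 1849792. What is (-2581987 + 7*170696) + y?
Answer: 462677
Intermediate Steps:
(-2581987 + 7*170696) + y = (-2581987 + 7*170696) + 1849792 = (-2581987 + 1194872) + 1849792 = -1387115 + 1849792 = 462677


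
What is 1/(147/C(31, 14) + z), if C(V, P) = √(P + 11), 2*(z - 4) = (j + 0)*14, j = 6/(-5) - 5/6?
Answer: 6/115 ≈ 0.052174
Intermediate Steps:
j = -61/30 (j = 6*(-⅕) - 5*⅙ = -6/5 - ⅚ = -61/30 ≈ -2.0333)
z = -307/30 (z = 4 + ((-61/30 + 0)*14)/2 = 4 + (-61/30*14)/2 = 4 + (½)*(-427/15) = 4 - 427/30 = -307/30 ≈ -10.233)
C(V, P) = √(11 + P)
1/(147/C(31, 14) + z) = 1/(147/(√(11 + 14)) - 307/30) = 1/(147/(√25) - 307/30) = 1/(147/5 - 307/30) = 1/(115/6) = 6/115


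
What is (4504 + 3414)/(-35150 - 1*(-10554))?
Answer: -3959/12298 ≈ -0.32192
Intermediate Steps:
(4504 + 3414)/(-35150 - 1*(-10554)) = 7918/(-35150 + 10554) = 7918/(-24596) = 7918*(-1/24596) = -3959/12298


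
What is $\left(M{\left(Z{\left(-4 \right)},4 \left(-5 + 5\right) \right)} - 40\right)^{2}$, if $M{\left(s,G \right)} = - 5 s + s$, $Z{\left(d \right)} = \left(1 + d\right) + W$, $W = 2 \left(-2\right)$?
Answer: $144$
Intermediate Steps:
$W = -4$
$Z{\left(d \right)} = -3 + d$ ($Z{\left(d \right)} = \left(1 + d\right) - 4 = -3 + d$)
$M{\left(s,G \right)} = - 4 s$
$\left(M{\left(Z{\left(-4 \right)},4 \left(-5 + 5\right) \right)} - 40\right)^{2} = \left(- 4 \left(-3 - 4\right) - 40\right)^{2} = \left(\left(-4\right) \left(-7\right) - 40\right)^{2} = \left(28 - 40\right)^{2} = \left(-12\right)^{2} = 144$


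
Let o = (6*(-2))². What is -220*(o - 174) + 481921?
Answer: 488521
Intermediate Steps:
o = 144 (o = (-12)² = 144)
-220*(o - 174) + 481921 = -220*(144 - 174) + 481921 = -220*(-30) + 481921 = 6600 + 481921 = 488521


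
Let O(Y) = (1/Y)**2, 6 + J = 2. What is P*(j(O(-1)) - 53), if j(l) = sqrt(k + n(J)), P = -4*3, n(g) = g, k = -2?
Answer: 636 - 12*I*sqrt(6) ≈ 636.0 - 29.394*I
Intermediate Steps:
J = -4 (J = -6 + 2 = -4)
O(Y) = Y**(-2) (O(Y) = (1/Y)**2 = Y**(-2))
P = -12
j(l) = I*sqrt(6) (j(l) = sqrt(-2 - 4) = sqrt(-6) = I*sqrt(6))
P*(j(O(-1)) - 53) = -12*(I*sqrt(6) - 53) = -12*(-53 + I*sqrt(6)) = 636 - 12*I*sqrt(6)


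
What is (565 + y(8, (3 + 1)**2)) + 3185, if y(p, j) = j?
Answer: 3766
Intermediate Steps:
(565 + y(8, (3 + 1)**2)) + 3185 = (565 + (3 + 1)**2) + 3185 = (565 + 4**2) + 3185 = (565 + 16) + 3185 = 581 + 3185 = 3766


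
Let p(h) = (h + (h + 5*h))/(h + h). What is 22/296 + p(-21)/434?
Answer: 189/2294 ≈ 0.082389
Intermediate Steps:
p(h) = 7/2 (p(h) = (h + 6*h)/((2*h)) = (7*h)*(1/(2*h)) = 7/2)
22/296 + p(-21)/434 = 22/296 + (7/2)/434 = 22*(1/296) + (7/2)*(1/434) = 11/148 + 1/124 = 189/2294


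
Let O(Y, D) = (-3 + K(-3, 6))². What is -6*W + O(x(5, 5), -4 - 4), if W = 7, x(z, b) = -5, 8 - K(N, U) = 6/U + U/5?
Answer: -854/25 ≈ -34.160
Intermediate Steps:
K(N, U) = 8 - 6/U - U/5 (K(N, U) = 8 - (6/U + U/5) = 8 + (-6/U - U/5) = 8 - 6/U - U/5)
O(Y, D) = 196/25 (O(Y, D) = (-3 + (8 - 6/6 - ⅕*6))² = (-3 + (8 - 6*⅙ - 6/5))² = (-3 + (8 - 1 - 6/5))² = (-3 + 29/5)² = (14/5)² = 196/25)
-6*W + O(x(5, 5), -4 - 4) = -6*7 + 196/25 = -42 + 196/25 = -854/25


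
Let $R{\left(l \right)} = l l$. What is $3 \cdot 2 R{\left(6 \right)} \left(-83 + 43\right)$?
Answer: $-8640$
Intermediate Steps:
$R{\left(l \right)} = l^{2}$
$3 \cdot 2 R{\left(6 \right)} \left(-83 + 43\right) = 3 \cdot 2 \cdot 6^{2} \left(-83 + 43\right) = 6 \cdot 36 \left(-40\right) = 216 \left(-40\right) = -8640$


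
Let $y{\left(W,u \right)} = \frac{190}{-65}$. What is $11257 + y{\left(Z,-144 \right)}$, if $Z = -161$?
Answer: $\frac{146303}{13} \approx 11254.0$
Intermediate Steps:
$y{\left(W,u \right)} = - \frac{38}{13}$ ($y{\left(W,u \right)} = 190 \left(- \frac{1}{65}\right) = - \frac{38}{13}$)
$11257 + y{\left(Z,-144 \right)} = 11257 - \frac{38}{13} = \frac{146303}{13}$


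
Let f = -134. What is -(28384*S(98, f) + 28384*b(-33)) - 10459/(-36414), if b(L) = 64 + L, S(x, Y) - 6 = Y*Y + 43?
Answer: -18641558256677/36414 ≈ -5.1193e+8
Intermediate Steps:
S(x, Y) = 49 + Y**2 (S(x, Y) = 6 + (Y*Y + 43) = 6 + (Y**2 + 43) = 6 + (43 + Y**2) = 49 + Y**2)
-(28384*S(98, f) + 28384*b(-33)) - 10459/(-36414) = -(2270720 + 509663104) - 10459/(-36414) = -28384/(1/((49 + 17956) + 31)) - 10459*(-1/36414) = -28384/(1/(18005 + 31)) + 10459/36414 = -28384/(1/18036) + 10459/36414 = -28384/1/18036 + 10459/36414 = -28384*18036 + 10459/36414 = -511933824 + 10459/36414 = -18641558256677/36414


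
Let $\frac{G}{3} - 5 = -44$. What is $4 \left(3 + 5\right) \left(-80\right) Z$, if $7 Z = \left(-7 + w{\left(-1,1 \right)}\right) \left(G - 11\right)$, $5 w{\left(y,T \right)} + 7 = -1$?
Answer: $- \frac{2818048}{7} \approx -4.0258 \cdot 10^{5}$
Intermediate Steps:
$G = -117$ ($G = 15 + 3 \left(-44\right) = 15 - 132 = -117$)
$w{\left(y,T \right)} = - \frac{8}{5}$ ($w{\left(y,T \right)} = - \frac{7}{5} + \frac{1}{5} \left(-1\right) = - \frac{7}{5} - \frac{1}{5} = - \frac{8}{5}$)
$Z = \frac{5504}{35}$ ($Z = \frac{\left(-7 - \frac{8}{5}\right) \left(-117 - 11\right)}{7} = \frac{\left(- \frac{43}{5}\right) \left(-128\right)}{7} = \frac{1}{7} \cdot \frac{5504}{5} = \frac{5504}{35} \approx 157.26$)
$4 \left(3 + 5\right) \left(-80\right) Z = 4 \left(3 + 5\right) \left(-80\right) \frac{5504}{35} = 4 \cdot 8 \left(-80\right) \frac{5504}{35} = 32 \left(-80\right) \frac{5504}{35} = \left(-2560\right) \frac{5504}{35} = - \frac{2818048}{7}$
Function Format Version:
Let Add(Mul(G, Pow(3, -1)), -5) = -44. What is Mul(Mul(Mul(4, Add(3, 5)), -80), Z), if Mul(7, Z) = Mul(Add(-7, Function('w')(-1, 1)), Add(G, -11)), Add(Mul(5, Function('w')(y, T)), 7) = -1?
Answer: Rational(-2818048, 7) ≈ -4.0258e+5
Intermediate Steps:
G = -117 (G = Add(15, Mul(3, -44)) = Add(15, -132) = -117)
Function('w')(y, T) = Rational(-8, 5) (Function('w')(y, T) = Add(Rational(-7, 5), Mul(Rational(1, 5), -1)) = Add(Rational(-7, 5), Rational(-1, 5)) = Rational(-8, 5))
Z = Rational(5504, 35) (Z = Mul(Rational(1, 7), Mul(Add(-7, Rational(-8, 5)), Add(-117, -11))) = Mul(Rational(1, 7), Mul(Rational(-43, 5), -128)) = Mul(Rational(1, 7), Rational(5504, 5)) = Rational(5504, 35) ≈ 157.26)
Mul(Mul(Mul(4, Add(3, 5)), -80), Z) = Mul(Mul(Mul(4, Add(3, 5)), -80), Rational(5504, 35)) = Mul(Mul(Mul(4, 8), -80), Rational(5504, 35)) = Mul(Mul(32, -80), Rational(5504, 35)) = Mul(-2560, Rational(5504, 35)) = Rational(-2818048, 7)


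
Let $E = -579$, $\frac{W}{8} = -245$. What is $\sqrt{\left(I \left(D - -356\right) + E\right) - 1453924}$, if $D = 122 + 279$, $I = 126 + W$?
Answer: $i \sqrt{2842841} \approx 1686.1 i$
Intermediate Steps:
$W = -1960$ ($W = 8 \left(-245\right) = -1960$)
$I = -1834$ ($I = 126 - 1960 = -1834$)
$D = 401$
$\sqrt{\left(I \left(D - -356\right) + E\right) - 1453924} = \sqrt{\left(- 1834 \left(401 - -356\right) - 579\right) - 1453924} = \sqrt{\left(- 1834 \left(401 + 356\right) - 579\right) - 1453924} = \sqrt{\left(\left(-1834\right) 757 - 579\right) - 1453924} = \sqrt{\left(-1388338 - 579\right) - 1453924} = \sqrt{-1388917 - 1453924} = \sqrt{-2842841} = i \sqrt{2842841}$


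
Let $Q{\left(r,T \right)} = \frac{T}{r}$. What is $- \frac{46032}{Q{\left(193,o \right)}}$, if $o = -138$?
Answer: $\frac{1480696}{23} \approx 64378.0$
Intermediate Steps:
$- \frac{46032}{Q{\left(193,o \right)}} = - \frac{46032}{\left(-138\right) \frac{1}{193}} = - \frac{46032}{- \frac{138}{193}} = \left(-46032\right) \left(- \frac{193}{138}\right) = \frac{1480696}{23}$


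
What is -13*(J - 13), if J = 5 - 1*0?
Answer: 104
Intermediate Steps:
J = 5 (J = 5 + 0 = 5)
-13*(J - 13) = -13*(5 - 13) = -13*(-8) = 104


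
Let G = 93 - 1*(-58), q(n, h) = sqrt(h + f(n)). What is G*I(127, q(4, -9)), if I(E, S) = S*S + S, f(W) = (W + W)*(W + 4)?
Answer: 8305 + 151*sqrt(55) ≈ 9424.8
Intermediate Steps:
f(W) = 2*W*(4 + W) (f(W) = (2*W)*(4 + W) = 2*W*(4 + W))
q(n, h) = sqrt(h + 2*n*(4 + n))
I(E, S) = S + S**2 (I(E, S) = S**2 + S = S + S**2)
G = 151 (G = 93 + 58 = 151)
G*I(127, q(4, -9)) = 151*(sqrt(-9 + 2*4*(4 + 4))*(1 + sqrt(-9 + 2*4*(4 + 4)))) = 151*(sqrt(-9 + 2*4*8)*(1 + sqrt(-9 + 2*4*8))) = 151*(sqrt(-9 + 64)*(1 + sqrt(-9 + 64))) = 151*(sqrt(55)*(1 + sqrt(55))) = 151*sqrt(55)*(1 + sqrt(55))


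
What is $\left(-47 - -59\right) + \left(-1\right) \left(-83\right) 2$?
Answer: $178$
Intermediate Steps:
$\left(-47 - -59\right) + \left(-1\right) \left(-83\right) 2 = \left(-47 + 59\right) + 83 \cdot 2 = 12 + 166 = 178$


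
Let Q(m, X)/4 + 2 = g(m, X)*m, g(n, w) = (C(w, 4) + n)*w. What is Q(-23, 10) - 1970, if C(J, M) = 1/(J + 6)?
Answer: 38249/2 ≈ 19125.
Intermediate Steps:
C(J, M) = 1/(6 + J)
g(n, w) = w*(n + 1/(6 + w)) (g(n, w) = (1/(6 + w) + n)*w = (n + 1/(6 + w))*w = w*(n + 1/(6 + w)))
Q(m, X) = -8 + 4*X*m*(1 + m*(6 + X))/(6 + X) (Q(m, X) = -8 + 4*((X*(1 + m*(6 + X))/(6 + X))*m) = -8 + 4*(X*m*(1 + m*(6 + X))/(6 + X)) = -8 + 4*X*m*(1 + m*(6 + X))/(6 + X))
Q(-23, 10) - 1970 = 4*(-12 - 2*10 + 10*(-23)*(1 - 23*(6 + 10)))/(6 + 10) - 1970 = 4*(-12 - 20 + 10*(-23)*(1 - 23*16))/16 - 1970 = 4*(1/16)*(-12 - 20 + 10*(-23)*(1 - 368)) - 1970 = 4*(1/16)*(-12 - 20 + 10*(-23)*(-367)) - 1970 = 4*(1/16)*(-12 - 20 + 84410) - 1970 = 4*(1/16)*84378 - 1970 = 42189/2 - 1970 = 38249/2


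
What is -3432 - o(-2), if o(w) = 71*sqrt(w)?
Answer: -3432 - 71*I*sqrt(2) ≈ -3432.0 - 100.41*I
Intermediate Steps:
-3432 - o(-2) = -3432 - 71*sqrt(-2) = -3432 - 71*I*sqrt(2)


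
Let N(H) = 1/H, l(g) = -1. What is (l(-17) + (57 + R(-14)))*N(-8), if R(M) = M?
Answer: -21/4 ≈ -5.2500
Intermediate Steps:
(l(-17) + (57 + R(-14)))*N(-8) = (-1 + (57 - 14))/(-8) = (-1 + 43)*(-⅛) = 42*(-⅛) = -21/4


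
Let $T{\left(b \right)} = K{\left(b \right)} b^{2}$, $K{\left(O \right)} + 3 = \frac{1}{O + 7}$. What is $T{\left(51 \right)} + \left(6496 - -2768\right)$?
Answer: $\frac{87339}{58} \approx 1505.8$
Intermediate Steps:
$K{\left(O \right)} = -3 + \frac{1}{7 + O}$ ($K{\left(O \right)} = -3 + \frac{1}{O + 7} = -3 + \frac{1}{7 + O}$)
$T{\left(b \right)} = \frac{b^{2} \left(-20 - 3 b\right)}{7 + b}$ ($T{\left(b \right)} = \frac{-20 - 3 b}{7 + b} b^{2} = \frac{b^{2} \left(-20 - 3 b\right)}{7 + b}$)
$T{\left(51 \right)} + \left(6496 - -2768\right) = \frac{51^{2} \left(-20 - 153\right)}{7 + 51} + \left(6496 - -2768\right) = \frac{2601 \left(-20 - 153\right)}{58} + \left(6496 + 2768\right) = 2601 \cdot \frac{1}{58} \left(-173\right) + 9264 = - \frac{449973}{58} + 9264 = \frac{87339}{58}$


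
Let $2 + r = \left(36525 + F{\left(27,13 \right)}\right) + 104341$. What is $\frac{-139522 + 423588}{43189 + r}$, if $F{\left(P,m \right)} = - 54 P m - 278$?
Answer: $\frac{284066}{164821} \approx 1.7235$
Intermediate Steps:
$F{\left(P,m \right)} = -278 - 54 P m$ ($F{\left(P,m \right)} = - 54 P m - 278 = -278 - 54 P m$)
$r = 121632$ ($r = -2 + \left(\left(36525 - \left(278 + 1458 \cdot 13\right)\right) + 104341\right) = -2 + \left(\left(36525 - 19232\right) + 104341\right) = -2 + \left(17293 + 104341\right) = -2 + 121634 = 121632$)
$\frac{-139522 + 423588}{43189 + r} = \frac{-139522 + 423588}{43189 + 121632} = \frac{284066}{164821}$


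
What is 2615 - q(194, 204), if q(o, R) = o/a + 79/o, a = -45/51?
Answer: 8248277/2910 ≈ 2834.5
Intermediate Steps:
a = -15/17 (a = -45*1/51 = -15/17 ≈ -0.88235)
q(o, R) = 79/o - 17*o/15 (q(o, R) = o/(-15/17) + 79/o = o*(-17/15) + 79/o = -17*o/15 + 79/o = 79/o - 17*o/15)
2615 - q(194, 204) = 2615 - (79/194 - 17/15*194) = 2615 - (79*(1/194) - 3298/15) = 2615 - (79/194 - 3298/15) = 2615 - 1*(-638627/2910) = 2615 + 638627/2910 = 8248277/2910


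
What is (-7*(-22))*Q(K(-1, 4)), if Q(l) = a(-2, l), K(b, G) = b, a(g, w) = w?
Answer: -154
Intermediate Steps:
Q(l) = l
(-7*(-22))*Q(K(-1, 4)) = -7*(-22)*(-1) = 154*(-1) = -154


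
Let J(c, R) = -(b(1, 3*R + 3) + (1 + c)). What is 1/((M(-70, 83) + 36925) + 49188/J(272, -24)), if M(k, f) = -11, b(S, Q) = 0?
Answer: 91/3342778 ≈ 2.7223e-5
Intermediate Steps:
J(c, R) = -1 - c (J(c, R) = -(0 + (1 + c)) = -(1 + c) = -1 - c)
1/((M(-70, 83) + 36925) + 49188/J(272, -24)) = 1/((-11 + 36925) + 49188/(-1 - 1*272)) = 1/(36914 + 49188/(-1 - 272)) = 1/(36914 + 49188/(-273)) = 1/(36914 + 49188*(-1/273)) = 1/(36914 - 16396/91) = 1/(3342778/91) = 91/3342778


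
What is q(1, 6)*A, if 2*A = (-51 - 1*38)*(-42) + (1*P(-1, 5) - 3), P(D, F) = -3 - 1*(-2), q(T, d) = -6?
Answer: -11202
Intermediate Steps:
P(D, F) = -1 (P(D, F) = -3 + 2 = -1)
A = 1867 (A = ((-51 - 1*38)*(-42) + (1*(-1) - 3))/2 = ((-51 - 38)*(-42) + (-1 - 3))/2 = (-89*(-42) - 4)/2 = (3738 - 4)/2 = (½)*3734 = 1867)
q(1, 6)*A = -6*1867 = -11202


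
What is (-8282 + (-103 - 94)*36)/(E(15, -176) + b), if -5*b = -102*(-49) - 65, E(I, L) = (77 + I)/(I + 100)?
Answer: 76870/4929 ≈ 15.595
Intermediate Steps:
E(I, L) = (77 + I)/(100 + I)
b = -4933/5 (b = -(-102*(-49) - 65)/5 = -(4998 - 65)/5 = -⅕*4933 = -4933/5 ≈ -986.60)
(-8282 + (-103 - 94)*36)/(E(15, -176) + b) = (-8282 + (-103 - 94)*36)/((77 + 15)/(100 + 15) - 4933/5) = (-8282 - 197*36)/(92/115 - 4933/5) = (-8282 - 7092)/((1/115)*92 - 4933/5) = -15374/(⅘ - 4933/5) = -15374/(-4929/5) = -15374*(-5/4929) = 76870/4929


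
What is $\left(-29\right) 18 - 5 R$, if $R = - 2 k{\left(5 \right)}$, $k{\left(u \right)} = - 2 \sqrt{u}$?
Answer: $-522 - 20 \sqrt{5} \approx -566.72$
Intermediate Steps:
$R = 4 \sqrt{5}$ ($R = - 2 \left(- 2 \sqrt{5}\right) = 4 \sqrt{5} \approx 8.9443$)
$\left(-29\right) 18 - 5 R = \left(-29\right) 18 - 5 \cdot 4 \sqrt{5} = -522 - 20 \sqrt{5}$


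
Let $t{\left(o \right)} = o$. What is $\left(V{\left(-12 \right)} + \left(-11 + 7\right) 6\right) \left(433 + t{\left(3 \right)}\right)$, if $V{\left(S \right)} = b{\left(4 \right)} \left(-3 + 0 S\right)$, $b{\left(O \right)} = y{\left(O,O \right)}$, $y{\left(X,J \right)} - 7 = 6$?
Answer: $-27468$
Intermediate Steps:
$y{\left(X,J \right)} = 13$ ($y{\left(X,J \right)} = 7 + 6 = 13$)
$b{\left(O \right)} = 13$
$V{\left(S \right)} = -39$ ($V{\left(S \right)} = 13 \left(-3 + 0 S\right) = 13 \left(-3 + 0\right) = 13 \left(-3\right) = -39$)
$\left(V{\left(-12 \right)} + \left(-11 + 7\right) 6\right) \left(433 + t{\left(3 \right)}\right) = \left(-39 + \left(-11 + 7\right) 6\right) \left(433 + 3\right) = \left(-39 - 24\right) 436 = \left(-63\right) 436 = -27468$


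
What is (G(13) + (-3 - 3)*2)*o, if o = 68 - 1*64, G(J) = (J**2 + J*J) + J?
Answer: 1356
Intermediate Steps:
G(J) = J + 2*J**2 (G(J) = (J**2 + J**2) + J = 2*J**2 + J = J + 2*J**2)
o = 4 (o = 68 - 64 = 4)
(G(13) + (-3 - 3)*2)*o = (13*(1 + 2*13) + (-3 - 3)*2)*4 = (13*(1 + 26) - 6*2)*4 = (13*27 - 12)*4 = (351 - 12)*4 = 339*4 = 1356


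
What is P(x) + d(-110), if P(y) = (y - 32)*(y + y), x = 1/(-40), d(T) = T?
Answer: -86719/800 ≈ -108.40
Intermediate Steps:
x = -1/40 ≈ -0.025000
P(y) = 2*y*(-32 + y) (P(y) = (-32 + y)*(2*y) = 2*y*(-32 + y))
P(x) + d(-110) = 2*(-1/40)*(-32 - 1/40) - 110 = 2*(-1/40)*(-1281/40) - 110 = 1281/800 - 110 = -86719/800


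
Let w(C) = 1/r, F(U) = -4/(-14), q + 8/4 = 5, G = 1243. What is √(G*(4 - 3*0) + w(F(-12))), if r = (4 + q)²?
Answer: √243629/7 ≈ 70.513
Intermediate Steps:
q = 3 (q = -2 + 5 = 3)
r = 49 (r = (4 + 3)² = 7² = 49)
F(U) = 2/7 (F(U) = -4*(-1/14) = 2/7)
w(C) = 1/49
√(G*(4 - 3*0) + w(F(-12))) = √(1243*(4 - 3*0) + 1/49) = √(1243*(4 + 0) + 1/49) = √(1243*4 + 1/49) = √(4972 + 1/49) = √(243629/49) = √243629/7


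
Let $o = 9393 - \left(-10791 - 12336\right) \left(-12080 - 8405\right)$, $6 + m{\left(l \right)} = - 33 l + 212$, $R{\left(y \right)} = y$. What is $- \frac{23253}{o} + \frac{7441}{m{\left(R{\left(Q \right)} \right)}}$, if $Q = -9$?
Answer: $\frac{1175054875447}{79431614202} \approx 14.793$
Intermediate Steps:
$m{\left(l \right)} = 206 - 33 l$ ($m{\left(l \right)} = -6 - \left(-212 + 33 l\right) = 206 - 33 l$)
$o = -473747202$ ($o = 9393 - \left(-23127\right) \left(-20485\right) = 9393 - 473756595 = -473747202$)
$- \frac{23253}{o} + \frac{7441}{m{\left(R{\left(Q \right)} \right)}} = - \frac{23253}{-473747202} + \frac{7441}{206 - -297} = \left(-23253\right) \left(- \frac{1}{473747202}\right) + \frac{7441}{206 + 297} = \frac{7751}{157915734} + \frac{7441}{503} = \frac{1175054875447}{79431614202}$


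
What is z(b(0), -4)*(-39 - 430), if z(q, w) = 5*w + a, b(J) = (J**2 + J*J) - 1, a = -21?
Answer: 19229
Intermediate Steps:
b(J) = -1 + 2*J**2 (b(J) = (J**2 + J**2) - 1 = 2*J**2 - 1 = -1 + 2*J**2)
z(q, w) = -21 + 5*w (z(q, w) = 5*w - 21 = -21 + 5*w)
z(b(0), -4)*(-39 - 430) = (-21 + 5*(-4))*(-39 - 430) = (-21 - 20)*(-469) = -41*(-469) = 19229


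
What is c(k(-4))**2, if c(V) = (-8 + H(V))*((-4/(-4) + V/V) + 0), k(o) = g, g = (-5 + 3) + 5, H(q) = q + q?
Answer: 16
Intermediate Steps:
H(q) = 2*q
g = 3 (g = -2 + 5 = 3)
k(o) = 3
c(V) = -16 + 4*V (c(V) = (-8 + 2*V)*((-4/(-4) + V/V) + 0) = (-8 + 2*V)*((-4*(-1/4) + 1) + 0) = (-8 + 2*V)*((1 + 1) + 0) = (-8 + 2*V)*(2 + 0) = (-8 + 2*V)*2 = -16 + 4*V)
c(k(-4))**2 = (-16 + 4*3)**2 = (-16 + 12)**2 = (-4)**2 = 16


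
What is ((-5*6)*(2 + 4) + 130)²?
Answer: 2500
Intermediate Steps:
((-5*6)*(2 + 4) + 130)² = (-30*6 + 130)² = (-180 + 130)² = (-50)² = 2500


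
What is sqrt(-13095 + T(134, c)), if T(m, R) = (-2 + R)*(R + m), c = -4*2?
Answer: 3*I*sqrt(1595) ≈ 119.81*I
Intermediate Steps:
c = -8
sqrt(-13095 + T(134, c)) = sqrt(-13095 + ((-8)**2 - 2*(-8) - 2*134 - 8*134)) = sqrt(-13095 + (64 + 16 - 268 - 1072)) = sqrt(-13095 - 1260) = sqrt(-14355) = 3*I*sqrt(1595)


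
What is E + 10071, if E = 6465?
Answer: 16536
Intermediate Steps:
E + 10071 = 6465 + 10071 = 16536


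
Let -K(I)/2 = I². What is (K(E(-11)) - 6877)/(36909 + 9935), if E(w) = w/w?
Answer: -6879/46844 ≈ -0.14685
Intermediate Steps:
E(w) = 1
K(I) = -2*I²
(K(E(-11)) - 6877)/(36909 + 9935) = (-2*1² - 6877)/(36909 + 9935) = (-2*1 - 6877)/46844 = (-2 - 6877)*(1/46844) = -6879*1/46844 = -6879/46844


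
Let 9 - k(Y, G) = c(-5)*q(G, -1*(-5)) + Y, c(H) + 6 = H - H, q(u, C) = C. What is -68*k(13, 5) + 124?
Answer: -1644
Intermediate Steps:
c(H) = -6 (c(H) = -6 + (H - H) = -6 + 0 = -6)
k(Y, G) = 39 - Y (k(Y, G) = 9 - (-(-6)*(-5) + Y) = 9 - (-6*5 + Y) = 9 - (-30 + Y) = 9 + (30 - Y) = 39 - Y)
-68*k(13, 5) + 124 = -68*(39 - 1*13) + 124 = -68*(39 - 13) + 124 = -68*26 + 124 = -1768 + 124 = -1644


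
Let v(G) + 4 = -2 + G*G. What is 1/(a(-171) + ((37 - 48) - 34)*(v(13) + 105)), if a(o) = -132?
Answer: -1/12192 ≈ -8.2021e-5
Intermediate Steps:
v(G) = -6 + G² (v(G) = -4 + (-2 + G*G) = -4 + (-2 + G²) = -6 + G²)
1/(a(-171) + ((37 - 48) - 34)*(v(13) + 105)) = 1/(-132 + ((37 - 48) - 34)*((-6 + 13²) + 105)) = 1/(-132 + (-11 - 34)*((-6 + 169) + 105)) = 1/(-132 - 45*(163 + 105)) = 1/(-132 - 45*268) = 1/(-132 - 12060) = 1/(-12192) = -1/12192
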